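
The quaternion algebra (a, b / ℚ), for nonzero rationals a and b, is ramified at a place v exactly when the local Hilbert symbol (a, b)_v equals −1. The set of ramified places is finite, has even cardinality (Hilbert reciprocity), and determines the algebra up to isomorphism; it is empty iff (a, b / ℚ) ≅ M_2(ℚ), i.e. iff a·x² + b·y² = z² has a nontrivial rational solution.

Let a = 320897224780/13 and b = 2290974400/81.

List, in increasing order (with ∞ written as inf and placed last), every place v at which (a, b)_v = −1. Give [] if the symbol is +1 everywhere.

[2, 17, 19, 31]

Mod squares: a ≡ 82615, b ≡ 1431859. Check v ∈ {∞, 2, 3, 5, 11, 13, 17, 19, 31, 41}.
v=41: a=41^1·(≡6), b=41^0·(≡25) mod 41; (6|41)=-1, (25|41)=+1; (−1)^{1·0·20}·(-1)^0·(+1)^1 = +1.
v=11: a=11^2·(≡3), b=11^1·(≡2) mod 11; (3|11)=+1, (2|11)=-1; (−1)^{2·1·5}·(+1)^1·(-1)^2 = +1.
v=17: a=17^2·(≡7), b=17^1·(≡4) mod 17; (7|17)=-1, (4|17)=+1; (−1)^{2·1·8}·(-1)^1·(+1)^2 = -1.
v=31: a=31^1·(≡12), b=31^1·(≡30) mod 31; (12|31)=-1, (30|31)=-1; (−1)^{1·1·15}·(-1)^1·(-1)^1 = -1.
v=3: a=3^0·(≡1), b=3^-4·(≡1) mod 3; (1|3)=+1, (1|3)=+1; (−1)^{0·-4·1}·(+1)^-4·(+1)^0 = +1.
v=∞: 82615 > 0 and 1431859 > 0  ⇒  (a,b)_∞ = +1.
v=13: a=13^-1·(≡2), b=13^1·(≡11) mod 13; (2|13)=-1, (11|13)=-1; (−1)^{-1·1·6}·(-1)^1·(-1)^-1 = +1.
v=5: a=5^1·(≡2), b=5^2·(≡1) mod 5; (2|5)=-1, (1|5)=+1; (−1)^{1·2·2}·(-1)^2·(+1)^1 = +1.
v=19: a=19^2·(≡3), b=19^1·(≡17) mod 19; (3|19)=-1, (17|19)=+1; (−1)^{2·1·9}·(-1)^1·(+1)^2 = -1.
v=2: v_2(a)=2, v_2(b)=6; units ≡ 7, 3 (mod 8); ε·ε+αω+βω = 1·1+2·1+6·0 ≡ 1  ⇒  (a,b)_2 = -1.
|Ram(82615, 1431859)| = 4, even; anisotropic at {2, 17, 19, 31}.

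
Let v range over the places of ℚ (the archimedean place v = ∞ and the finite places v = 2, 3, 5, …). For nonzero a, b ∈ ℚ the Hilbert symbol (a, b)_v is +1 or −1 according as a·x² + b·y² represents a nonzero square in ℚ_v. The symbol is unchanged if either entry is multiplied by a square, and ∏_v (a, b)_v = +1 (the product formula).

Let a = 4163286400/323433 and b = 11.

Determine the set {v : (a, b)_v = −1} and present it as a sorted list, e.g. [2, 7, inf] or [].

[3, 11, 13, 17]

(a, b) ≡ (102102, 11) mod (ℚ^×)²; places V = {2, 3, 5, 7, 11, 13, 17, 29, ∞}.
(a,b)_3: α=-5, u≡2; β=0, v≡2 (mod 3); (2|3)=-1, (2|3)=-1; sign (−1)^0·-1^0·-1^-5 = -1.
(a,b)_2: α=7, β=0; u≡3, v≡3 (mod 8); ε(u)ε(v)=1·1, αω(v)=7·1, βω(u)=0·1; sum ≡ 0  ⇒  +1.
(a,b)_17: α=1, u≡7; β=0, v≡11 (mod 17); (7|17)=-1, (11|17)=-1; sign (−1)^0·-1^0·-1^1 = -1.
(a,b)_13: α=1, u≡6; β=0, v≡11 (mod 13); (6|13)=-1, (11|13)=-1; sign (−1)^0·-1^0·-1^1 = -1.
(a,b)_11: α=-3, u≡9; β=1, v≡1 (mod 11); (9|11)=+1, (1|11)=+1; sign (−1)^1·+1^1·+1^-3 = -1.
(a,b)_∞: sgn(102102)=+, sgn(11)=+, so +1.
(a,b)_5: α=2, u≡2; β=0, v≡1 (mod 5); (2|5)=-1, (1|5)=+1; sign (−1)^0·-1^0·+1^2 = +1.
(a,b)_29: α=2, u≡4; β=0, v≡11 (mod 29); (4|29)=+1, (11|29)=-1; sign (−1)^0·+1^0·-1^2 = +1.
(a,b)_7: α=1, u≡5; β=0, v≡4 (mod 7); (5|7)=-1, (4|7)=+1; sign (−1)^0·-1^0·+1^1 = +1.
|Ram(102102, 11)| = 4, even; anisotropic at {3, 11, 13, 17}.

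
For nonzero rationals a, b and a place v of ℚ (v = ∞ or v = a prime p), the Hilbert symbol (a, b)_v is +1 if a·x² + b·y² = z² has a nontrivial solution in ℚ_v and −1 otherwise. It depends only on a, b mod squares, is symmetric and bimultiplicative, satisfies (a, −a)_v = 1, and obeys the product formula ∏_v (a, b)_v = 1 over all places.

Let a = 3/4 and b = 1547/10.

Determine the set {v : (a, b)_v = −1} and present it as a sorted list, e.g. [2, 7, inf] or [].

[3, 5, 7, 17]

Mod squares: a ≡ 3, b ≡ 15470. Check v ∈ {∞, 2, 3, 5, 7, 13, 17}.
v=∞: 3 > 0 and 15470 > 0  ⇒  (a,b)_∞ = +1.
v=13: a=13^0·(≡4), b=13^1·(≡8) mod 13; (4|13)=+1, (8|13)=-1; (−1)^{0·1·6}·(+1)^1·(-1)^0 = +1.
v=2: v_2(a)=-2, v_2(b)=-1; units ≡ 3, 7 (mod 8); ε·ε+αω+βω = 1·1+-2·0+-1·1 ≡ 0  ⇒  (a,b)_2 = +1.
v=17: a=17^0·(≡5), b=17^1·(≡4) mod 17; (5|17)=-1, (4|17)=+1; (−1)^{0·1·8}·(-1)^1·(+1)^0 = -1.
v=5: a=5^0·(≡2), b=5^-1·(≡1) mod 5; (2|5)=-1, (1|5)=+1; (−1)^{0·-1·2}·(-1)^-1·(+1)^0 = -1.
v=7: a=7^0·(≡6), b=7^1·(≡6) mod 7; (6|7)=-1, (6|7)=-1; (−1)^{0·1·3}·(-1)^1·(-1)^0 = -1.
v=3: a=3^1·(≡1), b=3^0·(≡2) mod 3; (1|3)=+1, (2|3)=-1; (−1)^{1·0·1}·(+1)^0·(-1)^1 = -1.
(3, 15470 / ℚ) ramifies at {3, 5, 7, 17}: a division algebra.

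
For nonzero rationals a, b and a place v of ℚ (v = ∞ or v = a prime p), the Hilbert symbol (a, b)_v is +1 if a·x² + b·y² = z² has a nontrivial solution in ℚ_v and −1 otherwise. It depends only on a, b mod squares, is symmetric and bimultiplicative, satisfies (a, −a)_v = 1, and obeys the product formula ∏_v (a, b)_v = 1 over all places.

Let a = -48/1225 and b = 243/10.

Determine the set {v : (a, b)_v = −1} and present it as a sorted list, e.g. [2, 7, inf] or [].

Mod squares: a ≡ -3, b ≡ 30. Check v ∈ {∞, 2, 3, 5, 7}.
v=7: a=7^-2·(≡2), b=7^0·(≡4) mod 7; (2|7)=+1, (4|7)=+1; (−1)^{-2·0·3}·(+1)^0·(+1)^-2 = +1.
v=∞: -3 < 0 and 30 > 0  ⇒  (a,b)_∞ = +1.
v=5: a=5^-2·(≡3), b=5^-1·(≡4) mod 5; (3|5)=-1, (4|5)=+1; (−1)^{-2·-1·2}·(-1)^-1·(+1)^-2 = -1.
v=2: v_2(a)=4, v_2(b)=-1; units ≡ 5, 7 (mod 8); ε·ε+αω+βω = 0·1+4·0+-1·1 ≡ 1  ⇒  (a,b)_2 = -1.
v=3: a=3^1·(≡2), b=3^5·(≡1) mod 3; (2|3)=-1, (1|3)=+1; (−1)^{1·5·1}·(-1)^5·(+1)^1 = +1.
|Ram(-3, 30)| = 2, even; anisotropic at {2, 5}.

[2, 5]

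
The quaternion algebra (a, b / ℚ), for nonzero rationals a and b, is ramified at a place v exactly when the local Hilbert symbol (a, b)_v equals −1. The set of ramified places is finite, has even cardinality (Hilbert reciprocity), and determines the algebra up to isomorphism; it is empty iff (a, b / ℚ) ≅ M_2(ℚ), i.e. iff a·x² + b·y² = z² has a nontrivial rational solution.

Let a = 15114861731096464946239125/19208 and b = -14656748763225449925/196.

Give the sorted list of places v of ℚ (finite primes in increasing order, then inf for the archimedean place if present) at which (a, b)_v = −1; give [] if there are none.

[2, 5, 23, 29]

Mod squares: a ≡ 73370, b ≡ -253. Check v ∈ {∞, 2, 3, 5, 7, 11, 23, 29}.
v=3: a=3^14·(≡2), b=3^16·(≡2) mod 3; (2|3)=-1, (2|3)=-1; (−1)^{14·16·1}·(-1)^16·(-1)^14 = +1.
v=2: v_2(a)=-3, v_2(b)=-2; units ≡ 5, 3 (mod 8); ε·ε+αω+βω = 0·1+-3·1+-2·1 ≡ 1  ⇒  (a,b)_2 = -1.
v=5: a=5^3·(≡1), b=5^2·(≡3) mod 5; (1|5)=+1, (3|5)=-1; (−1)^{3·2·2}·(+1)^2·(-1)^3 = -1.
v=11: a=11^5·(≡5), b=11^3·(≡6) mod 11; (5|11)=+1, (6|11)=-1; (−1)^{5·3·5}·(+1)^3·(-1)^5 = +1.
v=7: a=7^-4·(≡5), b=7^-2·(≡3) mod 7; (5|7)=-1, (3|7)=-1; (−1)^{-4·-2·3}·(-1)^-2·(-1)^-4 = +1.
v=23: a=23^5·(≡2), b=23^3·(≡4) mod 23; (2|23)=+1, (4|23)=+1; (−1)^{5·3·11}·(+1)^3·(+1)^5 = -1.
v=29: a=29^3·(≡4), b=29^2·(≡10) mod 29; (4|29)=+1, (10|29)=-1; (−1)^{3·2·14}·(+1)^2·(-1)^3 = -1.
v=∞: 73370 > 0 and -253 < 0  ⇒  (a,b)_∞ = +1.
|Ram(73370, -253)| = 4, even; anisotropic at {2, 5, 23, 29}.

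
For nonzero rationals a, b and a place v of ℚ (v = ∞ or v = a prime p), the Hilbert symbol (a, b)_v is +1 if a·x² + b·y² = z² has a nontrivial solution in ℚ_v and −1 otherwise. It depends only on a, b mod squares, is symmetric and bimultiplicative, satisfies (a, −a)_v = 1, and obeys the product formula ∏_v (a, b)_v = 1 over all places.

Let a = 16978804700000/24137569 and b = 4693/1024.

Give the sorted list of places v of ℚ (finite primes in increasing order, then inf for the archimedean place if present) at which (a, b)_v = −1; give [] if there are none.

[2, 5]

(a, b) ≡ (230, 13) mod (ℚ^×)²; places V = {2, 5, 11, 13, 17, 19, 23, ∞}.
(a,b)_5: α=5, u≡1; β=0, v≡2 (mod 5); (1|5)=+1, (2|5)=-1; sign (−1)^0·+1^0·-1^5 = -1.
(a,b)_13: α=2, u≡1; β=1, v≡1 (mod 13); (1|13)=+1, (1|13)=+1; sign (−1)^0·+1^1·+1^2 = +1.
(a,b)_19: α=2, u≡14; β=2, v≡3 (mod 19); (14|19)=-1, (3|19)=-1; sign (−1)^0·-1^2·-1^2 = +1.
(a,b)_11: α=2, u≡6; β=0, v≡7 (mod 11); (6|11)=-1, (7|11)=-1; sign (−1)^0·-1^0·-1^2 = +1.
(a,b)_2: α=5, β=-10; u≡3, v≡5 (mod 8); ε(u)ε(v)=1·0, αω(v)=5·1, βω(u)=-10·1; sum ≡ 1  ⇒  -1.
(a,b)_17: α=-6, u≡1; β=0, v≡13 (mod 17); (1|17)=+1, (13|17)=+1; sign (−1)^0·+1^0·+1^-6 = +1.
(a,b)_23: α=1, u≡20; β=0, v≡2 (mod 23); (20|23)=-1, (2|23)=+1; sign (−1)^0·-1^0·+1^1 = +1.
(a,b)_∞: sgn(230)=+, sgn(13)=+, so +1.
(230, 13 / ℚ) ramifies at {2, 5}: a division algebra.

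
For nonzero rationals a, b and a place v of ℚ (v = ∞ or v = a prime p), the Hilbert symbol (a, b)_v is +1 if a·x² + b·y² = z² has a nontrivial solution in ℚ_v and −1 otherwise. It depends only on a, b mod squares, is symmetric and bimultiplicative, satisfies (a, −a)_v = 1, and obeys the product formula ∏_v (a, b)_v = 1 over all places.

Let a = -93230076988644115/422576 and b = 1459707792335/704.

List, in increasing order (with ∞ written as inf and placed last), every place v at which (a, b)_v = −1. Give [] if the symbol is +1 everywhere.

(a, b) ≡ (-1487585, 1137565) mod (ℚ^×)²; places V = {2, 5, 7, 11, 13, 17, 37, 43, ∞}.
(a,b)_11: α=-1, u≡2; β=-1, v≡5 (mod 11); (2|11)=-1, (5|11)=+1; sign (−1)^1·-1^-1·+1^-1 = +1.
(a,b)_∞: sgn(-1487585)=−, sgn(1137565)=+, so +1.
(a,b)_2: α=-4, β=-6; u≡7, v≡5 (mod 8); ε(u)ε(v)=1·0, αω(v)=-4·1, βω(u)=-6·0; sum ≡ 0  ⇒  +1.
(a,b)_37: α=1, u≡19; β=1, v≡8 (mod 37); (19|37)=-1, (8|37)=-1; sign (−1)^0·-1^1·-1^1 = +1.
(a,b)_5: α=1, u≡2; β=1, v≡3 (mod 5); (2|5)=-1, (3|5)=-1; sign (−1)^0·-1^1·-1^1 = +1.
(a,b)_13: α=4, u≡11; β=3, v≡2 (mod 13); (11|13)=-1, (2|13)=-1; sign (−1)^0·-1^3·-1^4 = -1.
(a,b)_43: α=1, u≡3; β=1, v≡38 (mod 43); (3|43)=-1, (38|43)=+1; sign (−1)^1·-1^1·+1^1 = +1.
(a,b)_17: α=7, u≡5; β=4, v≡14 (mod 17); (5|17)=-1, (14|17)=-1; sign (−1)^0·-1^4·-1^7 = -1.
(a,b)_7: α=-4, u≡5; β=0, v≡4 (mod 7); (5|7)=-1, (4|7)=+1; sign (−1)^0·-1^0·+1^-4 = +1.
Ram(-1487585, 1137565) = {13, 17}; no ℚ_13-point on the conic.

[13, 17]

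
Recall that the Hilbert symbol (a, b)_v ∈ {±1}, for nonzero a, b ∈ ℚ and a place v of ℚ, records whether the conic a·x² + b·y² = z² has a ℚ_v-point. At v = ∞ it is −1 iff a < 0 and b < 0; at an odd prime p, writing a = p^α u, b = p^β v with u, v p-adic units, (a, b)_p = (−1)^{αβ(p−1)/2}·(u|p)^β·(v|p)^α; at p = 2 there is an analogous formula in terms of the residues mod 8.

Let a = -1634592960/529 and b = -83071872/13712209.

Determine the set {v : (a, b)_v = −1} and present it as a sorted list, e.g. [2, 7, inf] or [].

Mod squares: a ≡ -715, b ≡ -78. Check v ∈ {∞, 2, 3, 5, 7, 11, 13, 23, 43}.
v=43: a=43^0·(≡14), b=43^2·(≡2) mod 43; (14|43)=+1, (2|43)=-1; (−1)^{0·2·21}·(+1)^2·(-1)^0 = +1.
v=13: a=13^1·(≡12), b=13^1·(≡8) mod 13; (12|13)=+1, (8|13)=-1; (−1)^{1·1·6}·(+1)^1·(-1)^1 = -1.
v=7: a=7^2·(≡5), b=7^-2·(≡6) mod 7; (5|7)=-1, (6|7)=-1; (−1)^{2·-2·3}·(-1)^-2·(-1)^2 = +1.
v=∞: -715 < 0 and -78 < 0  ⇒  (a,b)_∞ = -1.
v=23: a=23^-2·(≡20), b=23^-4·(≡19) mod 23; (20|23)=-1, (19|23)=-1; (−1)^{-2·-4·11}·(-1)^-4·(-1)^-2 = +1.
v=11: a=11^1·(≡3), b=11^0·(≡8) mod 11; (3|11)=+1, (8|11)=-1; (−1)^{1·0·5}·(+1)^0·(-1)^1 = -1.
v=5: a=5^1·(≡2), b=5^0·(≡2) mod 5; (2|5)=-1, (2|5)=-1; (−1)^{1·0·2}·(-1)^0·(-1)^1 = -1.
v=3: a=3^6·(≡2), b=3^3·(≡1) mod 3; (2|3)=-1, (1|3)=+1; (−1)^{6·3·1}·(-1)^3·(+1)^6 = -1.
v=2: v_2(a)=6, v_2(b)=7; units ≡ 5, 1 (mod 8); ε·ε+αω+βω = 0·0+6·0+7·1 ≡ 1  ⇒  (a,b)_2 = -1.
|Ram(-715, -78)| = 6, even; anisotropic at {2, 3, 5, 11, 13, ∞}.

[2, 3, 5, 11, 13, inf]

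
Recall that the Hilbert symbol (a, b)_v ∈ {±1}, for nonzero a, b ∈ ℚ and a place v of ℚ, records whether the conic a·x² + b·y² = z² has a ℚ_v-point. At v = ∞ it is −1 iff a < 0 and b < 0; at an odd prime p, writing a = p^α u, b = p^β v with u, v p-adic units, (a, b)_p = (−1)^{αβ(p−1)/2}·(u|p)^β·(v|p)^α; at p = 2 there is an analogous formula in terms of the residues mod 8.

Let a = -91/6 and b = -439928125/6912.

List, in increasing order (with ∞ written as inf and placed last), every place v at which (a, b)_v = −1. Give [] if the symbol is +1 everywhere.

[13, inf]

(a, b) ≡ (-546, -255) mod (ℚ^×)²; places V = {2, 3, 5, 7, 13, 17, ∞}.
(a,b)_17: α=0, u≡16; β=1, v≡4 (mod 17); (16|17)=+1, (4|17)=+1; sign (−1)^0·+1^1·+1^0 = +1.
(a,b)_3: α=-1, u≡1; β=-3, v≡2 (mod 3); (1|3)=+1, (2|3)=-1; sign (−1)^1·+1^-3·-1^-1 = +1.
(a,b)_2: α=-1, β=-8; u≡7, v≡1 (mod 8); ε(u)ε(v)=1·0, αω(v)=-1·0, βω(u)=-8·0; sum ≡ 0  ⇒  +1.
(a,b)_5: α=0, u≡4; β=5, v≡4 (mod 5); (4|5)=+1, (4|5)=+1; sign (−1)^0·+1^5·+1^0 = +1.
(a,b)_7: α=1, u≡6; β=2, v≡4 (mod 7); (6|7)=-1, (4|7)=+1; sign (−1)^0·-1^2·+1^1 = +1.
(a,b)_13: α=1, u≡1; β=2, v≡11 (mod 13); (1|13)=+1, (11|13)=-1; sign (−1)^0·+1^2·-1^1 = -1.
(a,b)_∞: sgn(-546)=−, sgn(-255)=−, so -1.
Ram(-546, -255) = {13, ∞}; no ℚ_13-point on the conic.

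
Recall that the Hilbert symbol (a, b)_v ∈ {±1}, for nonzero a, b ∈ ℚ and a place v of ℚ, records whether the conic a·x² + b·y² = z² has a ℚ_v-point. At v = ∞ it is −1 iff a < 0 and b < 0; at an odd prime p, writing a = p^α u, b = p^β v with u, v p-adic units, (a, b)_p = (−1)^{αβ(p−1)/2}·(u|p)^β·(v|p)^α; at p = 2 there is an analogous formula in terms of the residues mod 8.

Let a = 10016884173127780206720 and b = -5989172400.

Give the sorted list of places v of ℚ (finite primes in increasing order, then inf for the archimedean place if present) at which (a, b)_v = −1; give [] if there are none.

(a, b) ≡ (211970, -20539) mod (ℚ^×)²; places V = {2, 3, 5, 7, 11, 19, 23, 41, 47, ∞}.
(a,b)_41: α=1, u≡2; β=0, v≡16 (mod 41); (2|41)=+1, (16|41)=+1; sign (−1)^0·+1^0·+1^1 = +1.
(a,b)_5: α=1, u≡4; β=2, v≡4 (mod 5); (4|5)=+1, (4|5)=+1; sign (−1)^0·+1^2·+1^1 = +1.
(a,b)_7: α=4, u≡3; β=0, v≡6 (mod 7); (3|7)=-1, (6|7)=-1; sign (−1)^0·-1^0·-1^4 = +1.
(a,b)_∞: sgn(211970)=+, sgn(-20539)=−, so +1.
(a,b)_3: α=6, u≡2; β=6, v≡2 (mod 3); (2|3)=-1, (2|3)=-1; sign (−1)^0·-1^6·-1^6 = +1.
(a,b)_11: α=1, u≡1; β=0, v≡9 (mod 11); (1|11)=+1, (9|11)=+1; sign (−1)^0·+1^0·+1^1 = +1.
(a,b)_47: α=3, u≡20; β=1, v≡20 (mod 47); (20|47)=-1, (20|47)=-1; sign (−1)^1·-1^1·-1^3 = -1.
(a,b)_19: α=2, u≡5; β=1, v≡14 (mod 19); (5|19)=+1, (14|19)=-1; sign (−1)^0·+1^1·-1^2 = +1.
(a,b)_23: α=2, u≡6; β=1, v≡1 (mod 23); (6|23)=+1, (1|23)=+1; sign (−1)^0·+1^1·+1^2 = +1.
(a,b)_2: α=7, β=4; u≡1, v≡5 (mod 8); ε(u)ε(v)=0·0, αω(v)=7·1, βω(u)=4·0; sum ≡ 1  ⇒  -1.
(211970, -20539 / ℚ) ramifies at {2, 47}: a division algebra.

[2, 47]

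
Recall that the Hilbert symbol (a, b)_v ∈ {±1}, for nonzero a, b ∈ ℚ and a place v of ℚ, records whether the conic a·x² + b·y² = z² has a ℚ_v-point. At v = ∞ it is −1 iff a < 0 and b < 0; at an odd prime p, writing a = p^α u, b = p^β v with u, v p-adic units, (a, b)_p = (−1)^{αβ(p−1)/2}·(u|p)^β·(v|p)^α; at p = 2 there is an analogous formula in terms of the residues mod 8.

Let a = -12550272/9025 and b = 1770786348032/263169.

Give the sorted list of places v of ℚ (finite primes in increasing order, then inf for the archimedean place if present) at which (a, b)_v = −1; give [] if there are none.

[2, 3]

(a, b) ≡ (-4002, 23) mod (ℚ^×)²; places V = {2, 3, 5, 7, 13, 19, 23, 29, ∞}.
(a,b)_13: α=0, u≡2; β=2, v≡4 (mod 13); (2|13)=-1, (4|13)=+1; sign (−1)^0·-1^2·+1^0 = +1.
(a,b)_7: α=2, u≡1; β=0, v≡4 (mod 7); (1|7)=+1, (4|7)=+1; sign (−1)^0·+1^0·+1^2 = +1.
(a,b)_2: α=7, β=10; u≡7, v≡7 (mod 8); ε(u)ε(v)=1·1, αω(v)=7·0, βω(u)=10·0; sum ≡ 1  ⇒  -1.
(a,b)_29: α=1, u≡24; β=2, v≡4 (mod 29); (24|29)=+1, (4|29)=+1; sign (−1)^0·+1^2·+1^1 = +1.
(a,b)_23: α=1, u≡14; β=3, v≡2 (mod 23); (14|23)=-1, (2|23)=+1; sign (−1)^1·-1^3·+1^1 = +1.
(a,b)_19: α=-2, u≡17; β=-2, v≡1 (mod 19); (17|19)=+1, (1|19)=+1; sign (−1)^0·+1^-2·+1^-2 = +1.
(a,b)_∞: sgn(-4002)=−, sgn(23)=+, so +1.
(a,b)_5: α=-2, u≡3; β=0, v≡3 (mod 5); (3|5)=-1, (3|5)=-1; sign (−1)^0·-1^0·-1^-2 = +1.
(a,b)_3: α=1, u≡1; β=-6, v≡2 (mod 3); (1|3)=+1, (2|3)=-1; sign (−1)^0·+1^-6·-1^1 = -1.
(-4002, 23 / ℚ) ramifies at {2, 3}: a division algebra.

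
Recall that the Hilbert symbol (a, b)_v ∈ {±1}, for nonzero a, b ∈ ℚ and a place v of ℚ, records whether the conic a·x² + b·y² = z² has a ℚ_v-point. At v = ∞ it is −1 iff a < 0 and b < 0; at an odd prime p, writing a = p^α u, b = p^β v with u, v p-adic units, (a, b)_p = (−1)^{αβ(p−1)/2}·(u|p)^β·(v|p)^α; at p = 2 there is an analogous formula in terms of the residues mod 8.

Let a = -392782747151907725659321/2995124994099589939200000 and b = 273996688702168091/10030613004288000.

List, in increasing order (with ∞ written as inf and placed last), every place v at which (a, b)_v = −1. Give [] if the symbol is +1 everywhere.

Mod squares: a ≡ -60605, b ≡ 666655. Check v ∈ {∞, 2, 3, 5, 11, 17, 19, 23, 31}.
v=∞: -60605 < 0 and 666655 > 0  ⇒  (a,b)_∞ = +1.
v=23: a=23^1·(≡19), b=23^1·(≡15) mod 23; (19|23)=-1, (15|23)=-1; (−1)^{1·1·11}·(-1)^1·(-1)^1 = -1.
v=3: a=3^-20·(≡1), b=3^-14·(≡1) mod 3; (1|3)=+1, (1|3)=+1; (−1)^{-20·-14·1}·(+1)^-14·(+1)^-20 = +1.
v=19: a=19^12·(≡11), b=19^8·(≡14) mod 19; (11|19)=+1, (14|19)=-1; (−1)^{12·8·9}·(+1)^8·(-1)^12 = +1.
v=17: a=17^1·(≡10), b=17^1·(≡1) mod 17; (10|17)=-1, (1|17)=+1; (−1)^{1·1·8}·(-1)^1·(+1)^1 = -1.
v=11: a=11^4·(≡3), b=11^3·(≡2) mod 11; (3|11)=+1, (2|11)=-1; (−1)^{4·3·5}·(+1)^3·(-1)^4 = +1.
v=5: a=5^-5·(≡1), b=5^-3·(≡4) mod 5; (1|5)=+1, (4|5)=+1; (−1)^{-5·-3·2}·(+1)^-3·(+1)^-5 = +1.
v=2: v_2(a)=-38, v_2(b)=-24; units ≡ 3, 7 (mod 8); ε·ε+αω+βω = 1·1+-38·0+-24·1 ≡ 1  ⇒  (a,b)_2 = -1.
v=31: a=31^1·(≡23), b=31^1·(≡6) mod 31; (23|31)=-1, (6|31)=-1; (−1)^{1·1·15}·(-1)^1·(-1)^1 = -1.
(-60605, 666655 / ℚ) ramifies at {2, 17, 23, 31}: a division algebra.

[2, 17, 23, 31]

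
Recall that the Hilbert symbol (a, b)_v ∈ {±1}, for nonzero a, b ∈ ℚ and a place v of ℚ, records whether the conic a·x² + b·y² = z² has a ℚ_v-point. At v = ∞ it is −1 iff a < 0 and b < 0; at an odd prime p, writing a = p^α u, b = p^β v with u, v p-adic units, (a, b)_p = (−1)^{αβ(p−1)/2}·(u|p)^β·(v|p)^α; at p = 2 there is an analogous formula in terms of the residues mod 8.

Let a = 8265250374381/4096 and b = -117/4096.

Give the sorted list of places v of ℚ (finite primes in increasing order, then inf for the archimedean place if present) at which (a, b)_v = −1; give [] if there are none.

[]

(a, b) ≡ (46189, -13) mod (ℚ^×)²; places V = {2, 3, 7, 11, 13, 17, 19, ∞}.
(a,b)_13: α=3, u≡3; β=1, v≡4 (mod 13); (3|13)=+1, (4|13)=+1; sign (−1)^0·+1^1·+1^3 = +1.
(a,b)_17: α=1, u≡12; β=0, v≡15 (mod 17); (12|17)=-1, (15|17)=+1; sign (−1)^0·-1^0·+1^1 = +1.
(a,b)_3: α=2, u≡1; β=2, v≡2 (mod 3); (1|3)=+1, (2|3)=-1; sign (−1)^0·+1^2·-1^2 = +1.
(a,b)_11: α=1, u≡2; β=0, v≡1 (mod 11); (2|11)=-1, (1|11)=+1; sign (−1)^0·-1^0·+1^1 = +1.
(a,b)_19: α=1, u≡12; β=0, v≡17 (mod 19); (12|19)=-1, (17|19)=+1; sign (−1)^0·-1^0·+1^1 = +1.
(a,b)_2: α=-12, β=-12; u≡5, v≡3 (mod 8); ε(u)ε(v)=0·1, αω(v)=-12·1, βω(u)=-12·1; sum ≡ 0  ⇒  +1.
(a,b)_7: α=6, u≡6; β=0, v≡2 (mod 7); (6|7)=-1, (2|7)=+1; sign (−1)^0·-1^0·+1^6 = +1.
(a,b)_∞: sgn(46189)=+, sgn(-13)=−, so +1.
Every local symbol is +1, so the conic 46189·x² + -13·y² = z² has ℚ_v-points for all v and hence a ℚ-point; (a, b / ℚ) ≅ M_2(ℚ).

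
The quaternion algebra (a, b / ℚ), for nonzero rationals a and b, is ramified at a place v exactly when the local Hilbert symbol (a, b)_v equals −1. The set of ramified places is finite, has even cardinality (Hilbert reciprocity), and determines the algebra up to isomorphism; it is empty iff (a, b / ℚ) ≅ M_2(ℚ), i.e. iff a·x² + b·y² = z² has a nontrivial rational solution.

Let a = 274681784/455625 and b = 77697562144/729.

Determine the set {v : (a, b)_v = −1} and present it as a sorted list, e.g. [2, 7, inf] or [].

[17, 19]

(a, b) ≡ (1406, 34) mod (ℚ^×)²; places V = {2, 3, 5, 13, 17, 19, 37, ∞}.
(a,b)_37: α=1, u≡27; β=2, v≡26 (mod 37); (27|37)=+1, (26|37)=+1; sign (−1)^0·+1^2·+1^1 = +1.
(a,b)_19: α=1, u≡9; β=2, v≡15 (mod 19); (9|19)=+1, (15|19)=-1; sign (−1)^0·+1^2·-1^1 = -1.
(a,b)_∞: sgn(1406)=+, sgn(34)=+, so +1.
(a,b)_17: α=2, u≡11; β=3, v≡2 (mod 17); (11|17)=-1, (2|17)=+1; sign (−1)^0·-1^3·+1^2 = -1.
(a,b)_5: α=-4, u≡1; β=0, v≡1 (mod 5); (1|5)=+1, (1|5)=+1; sign (−1)^0·+1^0·+1^-4 = +1.
(a,b)_13: α=2, u≡11; β=0, v≡7 (mod 13); (11|13)=-1, (7|13)=-1; sign (−1)^0·-1^0·-1^2 = +1.
(a,b)_3: α=-6, u≡2; β=-6, v≡1 (mod 3); (2|3)=-1, (1|3)=+1; sign (−1)^0·-1^-6·+1^-6 = +1.
(a,b)_2: α=3, β=5; u≡7, v≡1 (mod 8); ε(u)ε(v)=1·0, αω(v)=3·0, βω(u)=5·0; sum ≡ 0  ⇒  +1.
Ram(1406, 34) = {17, 19}; no ℚ_17-point on the conic.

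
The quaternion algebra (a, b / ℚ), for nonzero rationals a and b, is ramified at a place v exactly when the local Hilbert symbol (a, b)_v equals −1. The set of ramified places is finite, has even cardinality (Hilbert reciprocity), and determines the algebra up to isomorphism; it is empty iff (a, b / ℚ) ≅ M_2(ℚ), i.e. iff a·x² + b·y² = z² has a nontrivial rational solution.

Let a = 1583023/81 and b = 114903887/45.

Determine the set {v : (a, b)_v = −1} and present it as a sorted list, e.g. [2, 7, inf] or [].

(a, b) ≡ (9367, 597835) mod (ℚ^×)²; places V = {2, 3, 5, 7, 13, 17, 19, 29, 31, ∞}.
(a,b)_2: α=0, β=0; u≡7, v≡3 (mod 8); ε(u)ε(v)=1·1, αω(v)=0·1, βω(u)=0·0; sum ≡ 1  ⇒  -1.
(a,b)_3: α=-4, u≡1; β=-2, v≡1 (mod 3); (1|3)=+1, (1|3)=+1; sign (−1)^0·+1^-2·+1^-4 = +1.
(a,b)_17: α=1, u≡6; β=0, v≡8 (mod 17); (6|17)=-1, (8|17)=+1; sign (−1)^0·-1^0·+1^1 = +1.
(a,b)_31: α=0, u≡20; β=3, v≡12 (mod 31); (20|31)=+1, (12|31)=-1; sign (−1)^0·+1^3·-1^0 = +1.
(a,b)_5: α=0, u≡3; β=-1, v≡3 (mod 5); (3|5)=-1, (3|5)=-1; sign (−1)^0·-1^-1·-1^0 = -1.
(a,b)_∞: sgn(9367)=+, sgn(597835)=+, so +1.
(a,b)_7: α=0, u≡2; β=1, v≡3 (mod 7); (2|7)=+1, (3|7)=-1; sign (−1)^0·+1^1·-1^0 = +1.
(a,b)_29: α=1, u≡13; β=1, v≡23 (mod 29); (13|29)=+1, (23|29)=+1; sign (−1)^0·+1^1·+1^1 = +1.
(a,b)_19: α=1, u≡8; β=1, v≡9 (mod 19); (8|19)=-1, (9|19)=+1; sign (−1)^1·-1^1·+1^1 = +1.
(a,b)_13: α=2, u≡11; β=0, v≡12 (mod 13); (11|13)=-1, (12|13)=+1; sign (−1)^0·-1^0·+1^2 = +1.
Ram(9367, 597835) = {2, 5}; no ℚ_2-point on the conic.

[2, 5]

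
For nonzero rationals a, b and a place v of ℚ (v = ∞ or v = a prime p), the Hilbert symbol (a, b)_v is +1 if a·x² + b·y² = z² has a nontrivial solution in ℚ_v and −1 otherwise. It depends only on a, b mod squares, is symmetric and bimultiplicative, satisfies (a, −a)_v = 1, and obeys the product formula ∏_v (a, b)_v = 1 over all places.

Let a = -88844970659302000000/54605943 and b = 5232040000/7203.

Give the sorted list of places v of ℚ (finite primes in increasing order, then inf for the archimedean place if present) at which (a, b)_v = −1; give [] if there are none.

(a, b) ≡ (-154, 3243) mod (ℚ^×)²; places V = {2, 3, 5, 7, 11, 13, 19, 23, 47, ∞}.
(a,b)_47: α=2, u≡7; β=1, v≡26 (mod 47); (7|47)=+1, (26|47)=-1; sign (−1)^0·+1^1·-1^2 = +1.
(a,b)_7: α=-5, u≡3; β=-4, v≡4 (mod 7); (3|7)=-1, (4|7)=+1; sign (−1)^0·-1^-4·+1^-5 = +1.
(a,b)_∞: sgn(-154)=−, sgn(3243)=+, so +1.
(a,b)_19: α=-2, u≡7; β=0, v≡3 (mod 19); (7|19)=+1, (3|19)=-1; sign (−1)^0·+1^0·-1^-2 = +1.
(a,b)_5: α=6, u≡4; β=4, v≡3 (mod 5); (4|5)=+1, (3|5)=-1; sign (−1)^0·+1^4·-1^6 = +1.
(a,b)_23: α=2, u≡5; β=1, v≡16 (mod 23); (5|23)=-1, (16|23)=+1; sign (−1)^0·-1^1·+1^2 = -1.
(a,b)_13: α=4, u≡6; β=0, v≡5 (mod 13); (6|13)=-1, (5|13)=-1; sign (−1)^0·-1^0·-1^4 = +1.
(a,b)_3: α=-2, u≡2; β=-1, v≡1 (mod 3); (2|3)=-1, (1|3)=+1; sign (−1)^0·-1^-1·+1^-2 = -1.
(a,b)_11: α=3, u≡6; β=2, v≡5 (mod 11); (6|11)=-1, (5|11)=+1; sign (−1)^0·-1^2·+1^3 = +1.
(a,b)_2: α=7, β=6; u≡3, v≡3 (mod 8); ε(u)ε(v)=1·1, αω(v)=7·1, βω(u)=6·1; sum ≡ 0  ⇒  +1.
Ram(-154, 3243) = {3, 23}; no ℚ_3-point on the conic.

[3, 23]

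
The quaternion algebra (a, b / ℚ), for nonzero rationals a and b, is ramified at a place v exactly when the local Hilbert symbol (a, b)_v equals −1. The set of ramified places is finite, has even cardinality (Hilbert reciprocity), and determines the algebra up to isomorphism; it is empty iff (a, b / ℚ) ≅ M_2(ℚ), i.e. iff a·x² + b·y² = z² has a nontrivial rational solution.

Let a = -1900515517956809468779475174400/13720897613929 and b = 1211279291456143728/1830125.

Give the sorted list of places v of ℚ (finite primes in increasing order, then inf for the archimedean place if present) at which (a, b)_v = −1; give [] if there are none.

[2, 7, 13, 17]

Mod squares: a ≡ -466089, b ≡ 1519035. Check v ∈ {∞, 2, 3, 5, 7, 11, 13, 17, 19, 23, 37, 43, 47}.
v=23: a=23^-2·(≡18), b=23^1·(≡18) mod 23; (18|23)=+1, (18|23)=+1; (−1)^{-2·1·11}·(+1)^1·(+1)^-2 = +1.
v=37: a=37^3·(≡13), b=37^1·(≡18) mod 37; (13|37)=-1, (18|37)=-1; (−1)^{3·1·18}·(-1)^1·(-1)^3 = +1.
v=3: a=3^7·(≡1), b=3^1·(≡2) mod 3; (1|3)=+1, (2|3)=-1; (−1)^{7·1·1}·(+1)^1·(-1)^7 = +1.
v=2: v_2(a)=10, v_2(b)=4; units ≡ 7, 3 (mod 8); ε·ε+αω+βω = 1·1+10·1+4·0 ≡ 1  ⇒  (a,b)_2 = -1.
v=7: a=7^2·(≡5), b=7^1·(≡6) mod 7; (5|7)=-1, (6|7)=-1; (−1)^{2·1·3}·(-1)^1·(-1)^2 = -1.
v=5: a=5^2·(≡1), b=5^-3·(≡3) mod 5; (1|5)=+1, (3|5)=-1; (−1)^{2·-3·2}·(+1)^-3·(-1)^2 = +1.
v=13: a=13^1·(≡1), b=13^2·(≡8) mod 13; (1|13)=+1, (8|13)=-1; (−1)^{1·2·6}·(+1)^2·(-1)^1 = -1.
v=17: a=17^1·(≡4), b=17^1·(≡14) mod 17; (4|17)=+1, (14|17)=-1; (−1)^{1·1·8}·(+1)^1·(-1)^1 = -1.
v=11: a=11^-10·(≡1), b=11^-4·(≡4) mod 11; (1|11)=+1, (4|11)=+1; (−1)^{-10·-4·5}·(+1)^-4·(+1)^-10 = +1.
v=47: a=47^4·(≡19), b=47^2·(≡2) mod 47; (19|47)=-1, (2|47)=+1; (−1)^{4·2·23}·(-1)^2·(+1)^4 = +1.
v=19: a=19^3·(≡17), b=19^2·(≡7) mod 19; (17|19)=+1, (7|19)=+1; (−1)^{3·2·9}·(+1)^2·(+1)^3 = +1.
v=∞: -466089 < 0 and 1519035 > 0  ⇒  (a,b)_∞ = +1.
v=43: a=43^2·(≡11), b=43^2·(≡10) mod 43; (11|43)=+1, (10|43)=+1; (−1)^{2·2·21}·(+1)^2·(+1)^2 = +1.
|Ram(-466089, 1519035)| = 4, even; anisotropic at {2, 7, 13, 17}.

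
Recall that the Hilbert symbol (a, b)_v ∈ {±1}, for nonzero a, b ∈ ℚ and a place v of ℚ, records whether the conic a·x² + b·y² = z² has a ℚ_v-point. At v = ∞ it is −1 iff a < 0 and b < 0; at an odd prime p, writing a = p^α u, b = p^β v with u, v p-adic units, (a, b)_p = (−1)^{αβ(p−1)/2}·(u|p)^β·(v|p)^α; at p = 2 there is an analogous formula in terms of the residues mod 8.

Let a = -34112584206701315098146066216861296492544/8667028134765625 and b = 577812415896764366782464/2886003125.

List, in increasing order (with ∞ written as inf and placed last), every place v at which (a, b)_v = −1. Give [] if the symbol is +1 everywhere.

(a, b) ≡ (-299, 58045) mod (ℚ^×)²; places V = {2, 3, 5, 7, 11, 13, 19, 23, 31, 47, ∞}.
(a,b)_13: α=7, u≡1; β=3, v≡7 (mod 13); (1|13)=+1, (7|13)=-1; sign (−1)^0·+1^3·-1^7 = -1.
(a,b)_19: α=6, u≡9; β=3, v≡8 (mod 19); (9|19)=+1, (8|19)=-1; sign (−1)^0·+1^3·-1^6 = +1.
(a,b)_7: α=4, u≡1; β=4, v≡1 (mod 7); (1|7)=+1, (1|7)=+1; sign (−1)^0·+1^4·+1^4 = +1.
(a,b)_11: α=4, u≡1; β=2, v≡4 (mod 11); (1|11)=+1, (4|11)=+1; sign (−1)^0·+1^2·+1^4 = +1.
(a,b)_5: α=-10, u≡1; β=-5, v≡4 (mod 5); (1|5)=+1, (4|5)=+1; sign (−1)^0·+1^-5·+1^-10 = +1.
(a,b)_3: α=6, u≡1; β=4, v≡1 (mod 3); (1|3)=+1, (1|3)=+1; sign (−1)^0·+1^4·+1^6 = +1.
(a,b)_∞: sgn(-299)=−, sgn(58045)=+, so +1.
(a,b)_23: α=3, u≡21; β=2, v≡8 (mod 23); (21|23)=-1, (8|23)=+1; sign (−1)^0·-1^2·+1^3 = +1.
(a,b)_47: α=2, u≡11; β=1, v≡33 (mod 47); (11|47)=-1, (33|47)=-1; sign (−1)^0·-1^1·-1^2 = -1.
(a,b)_31: α=-6, u≡30; β=-4, v≡13 (mod 31); (30|31)=-1, (13|31)=-1; sign (−1)^0·-1^-4·-1^-6 = +1.
(a,b)_2: α=24, β=16; u≡5, v≡5 (mod 8); ε(u)ε(v)=0·0, αω(v)=24·1, βω(u)=16·1; sum ≡ 0  ⇒  +1.
(-299, 58045 / ℚ) ramifies at {13, 47}: a division algebra.

[13, 47]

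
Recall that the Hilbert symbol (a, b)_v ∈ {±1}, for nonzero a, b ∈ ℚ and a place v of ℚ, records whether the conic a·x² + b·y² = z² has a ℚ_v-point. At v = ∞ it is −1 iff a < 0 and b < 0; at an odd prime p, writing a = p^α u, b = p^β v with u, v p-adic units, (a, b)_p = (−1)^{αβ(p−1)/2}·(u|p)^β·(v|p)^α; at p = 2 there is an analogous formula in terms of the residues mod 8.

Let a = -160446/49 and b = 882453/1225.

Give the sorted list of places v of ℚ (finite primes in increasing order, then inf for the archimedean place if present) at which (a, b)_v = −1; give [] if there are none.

[2, 17]

(a, b) ≡ (-1326, 7293) mod (ℚ^×)²; places V = {2, 3, 5, 7, 11, 13, 17, ∞}.
(a,b)_13: α=1, u≡6; β=1, v≡7 (mod 13); (6|13)=-1, (7|13)=-1; sign (−1)^0·-1^1·-1^1 = +1.
(a,b)_3: α=1, u≡2; β=1, v≡1 (mod 3); (2|3)=-1, (1|3)=+1; sign (−1)^1·-1^1·+1^1 = +1.
(a,b)_7: α=-2, u≡1; β=-2, v≡3 (mod 7); (1|7)=+1, (3|7)=-1; sign (−1)^0·+1^-2·-1^-2 = +1.
(a,b)_∞: sgn(-1326)=−, sgn(7293)=+, so +1.
(a,b)_11: α=2, u≡1; β=3, v≡9 (mod 11); (1|11)=+1, (9|11)=+1; sign (−1)^0·+1^3·+1^2 = +1.
(a,b)_17: α=1, u≡10; β=1, v≡8 (mod 17); (10|17)=-1, (8|17)=+1; sign (−1)^0·-1^1·+1^1 = -1.
(a,b)_2: α=1, β=0; u≡1, v≡5 (mod 8); ε(u)ε(v)=0·0, αω(v)=1·1, βω(u)=0·0; sum ≡ 1  ⇒  -1.
(a,b)_5: α=0, u≡1; β=-2, v≡2 (mod 5); (1|5)=+1, (2|5)=-1; sign (−1)^0·+1^-2·-1^0 = +1.
Ram(-1326, 7293) = {2, 17}; no ℚ_2-point on the conic.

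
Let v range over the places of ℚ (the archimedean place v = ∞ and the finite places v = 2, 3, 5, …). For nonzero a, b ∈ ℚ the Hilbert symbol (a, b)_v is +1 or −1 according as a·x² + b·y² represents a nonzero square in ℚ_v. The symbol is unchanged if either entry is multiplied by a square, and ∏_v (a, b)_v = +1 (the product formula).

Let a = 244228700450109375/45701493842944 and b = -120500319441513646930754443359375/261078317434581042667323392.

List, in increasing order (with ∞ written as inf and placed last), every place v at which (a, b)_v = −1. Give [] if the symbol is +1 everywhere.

[5, 13]

(a, b) ≡ (247, -110) mod (ℚ^×)²; places V = {2, 3, 5, 7, 11, 13, 17, 19, 43, ∞}.
(a,b)_2: α=-10, β=-17; u≡7, v≡1 (mod 8); ε(u)ε(v)=1·0, αω(v)=-10·0, βω(u)=-17·0; sum ≡ 0  ⇒  +1.
(a,b)_3: α=6, u≡1; β=10, v≡1 (mod 3); (1|3)=+1, (1|3)=+1; sign (−1)^0·+1^10·+1^6 = +1.
(a,b)_43: α=-2, u≡3; β=-4, v≡28 (mod 43); (3|43)=-1, (28|43)=-1; sign (−1)^0·-1^-4·-1^-2 = +1.
(a,b)_∞: sgn(247)=+, sgn(-110)=−, so +1.
(a,b)_17: α=-6, u≡15; β=-12, v≡1 (mod 17); (15|17)=+1, (1|17)=+1; sign (−1)^0·+1^-12·+1^-6 = +1.
(a,b)_19: α=1, u≡10; β=2, v≡17 (mod 19); (10|19)=-1, (17|19)=+1; sign (−1)^0·-1^2·+1^1 = +1.
(a,b)_13: α=1, u≡2; β=2, v≡7 (mod 13); (2|13)=-1, (7|13)=-1; sign (−1)^0·-1^2·-1^1 = -1.
(a,b)_5: α=6, u≡3; β=11, v≡2 (mod 5); (3|5)=-1, (2|5)=-1; sign (−1)^0·-1^11·-1^6 = -1.
(a,b)_7: α=2, u≡1; β=4, v≡4 (mod 7); (1|7)=+1, (4|7)=+1; sign (−1)^0·+1^4·+1^2 = +1.
(a,b)_11: α=6, u≡9; β=11, v≡1 (mod 11); (9|11)=+1, (1|11)=+1; sign (−1)^0·+1^11·+1^6 = +1.
|Ram(247, -110)| = 2, even; anisotropic at {5, 13}.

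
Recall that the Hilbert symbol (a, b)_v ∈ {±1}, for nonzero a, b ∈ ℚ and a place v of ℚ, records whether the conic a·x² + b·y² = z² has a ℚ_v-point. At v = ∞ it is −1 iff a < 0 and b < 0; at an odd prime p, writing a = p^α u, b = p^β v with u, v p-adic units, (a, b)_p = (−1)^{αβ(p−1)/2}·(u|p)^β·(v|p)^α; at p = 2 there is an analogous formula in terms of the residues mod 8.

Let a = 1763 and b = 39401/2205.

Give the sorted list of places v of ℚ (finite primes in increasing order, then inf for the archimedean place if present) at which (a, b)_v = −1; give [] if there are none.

[5, 43]

Mod squares: a ≡ 1763, b ≡ 205. Check v ∈ {∞, 2, 3, 5, 7, 31, 41, 43}.
v=∞: 1763 > 0 and 205 > 0  ⇒  (a,b)_∞ = +1.
v=3: a=3^0·(≡2), b=3^-2·(≡1) mod 3; (2|3)=-1, (1|3)=+1; (−1)^{0·-2·1}·(-1)^-2·(+1)^0 = +1.
v=41: a=41^1·(≡2), b=41^1·(≡39) mod 41; (2|41)=+1, (39|41)=+1; (−1)^{1·1·20}·(+1)^1·(+1)^1 = +1.
v=31: a=31^0·(≡27), b=31^2·(≡18) mod 31; (27|31)=-1, (18|31)=+1; (−1)^{0·2·15}·(-1)^2·(+1)^0 = +1.
v=43: a=43^1·(≡41), b=43^0·(≡19) mod 43; (41|43)=+1, (19|43)=-1; (−1)^{1·0·21}·(+1)^0·(-1)^1 = -1.
v=2: v_2(a)=0, v_2(b)=0; units ≡ 3, 5 (mod 8); ε·ε+αω+βω = 1·0+0·1+0·1 ≡ 0  ⇒  (a,b)_2 = +1.
v=7: a=7^0·(≡6), b=7^-2·(≡4) mod 7; (6|7)=-1, (4|7)=+1; (−1)^{0·-2·3}·(-1)^-2·(+1)^0 = +1.
v=5: a=5^0·(≡3), b=5^-1·(≡1) mod 5; (3|5)=-1, (1|5)=+1; (−1)^{0·-1·2}·(-1)^-1·(+1)^0 = -1.
Ram(1763, 205) = {5, 43}; no ℚ_5-point on the conic.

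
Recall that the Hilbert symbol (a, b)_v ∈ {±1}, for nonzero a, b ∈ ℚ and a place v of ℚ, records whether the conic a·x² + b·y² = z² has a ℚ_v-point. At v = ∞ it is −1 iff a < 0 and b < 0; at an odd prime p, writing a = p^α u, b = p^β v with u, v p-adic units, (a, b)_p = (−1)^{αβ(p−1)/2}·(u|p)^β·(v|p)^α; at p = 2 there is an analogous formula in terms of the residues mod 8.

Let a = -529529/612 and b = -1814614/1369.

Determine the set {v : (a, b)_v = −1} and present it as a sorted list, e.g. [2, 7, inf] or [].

Mod squares: a ≡ -17017, b ≡ -646. Check v ∈ {∞, 2, 3, 7, 11, 13, 17, 19, 23, 37, 53}.
v=7: a=7^1·(≡3), b=7^0·(≡6) mod 7; (3|7)=-1, (6|7)=-1; (−1)^{1·0·3}·(-1)^0·(-1)^1 = -1.
v=2: v_2(a)=-2, v_2(b)=1; units ≡ 7, 5 (mod 8); ε·ε+αω+βω = 1·0+-2·1+1·0 ≡ 0  ⇒  (a,b)_2 = +1.
v=17: a=17^-1·(≡2), b=17^1·(≡2) mod 17; (2|17)=+1, (2|17)=+1; (−1)^{-1·1·8}·(+1)^1·(+1)^-1 = +1.
v=3: a=3^-2·(≡2), b=3^0·(≡2) mod 3; (2|3)=-1, (2|3)=-1; (−1)^{-2·0·1}·(-1)^0·(-1)^-2 = +1.
v=∞: -17017 < 0 and -646 < 0  ⇒  (a,b)_∞ = -1.
v=23: a=23^2·(≡9), b=23^0·(≡11) mod 23; (9|23)=+1, (11|23)=-1; (−1)^{2·0·11}·(+1)^0·(-1)^2 = +1.
v=11: a=11^1·(≡9), b=11^0·(≡9) mod 11; (9|11)=+1, (9|11)=+1; (−1)^{1·0·5}·(+1)^0·(+1)^1 = +1.
v=19: a=19^0·(≡5), b=19^1·(≡7) mod 19; (5|19)=+1, (7|19)=+1; (−1)^{0·1·9}·(+1)^1·(+1)^0 = +1.
v=37: a=37^0·(≡10), b=37^-2·(≡14) mod 37; (10|37)=+1, (14|37)=-1; (−1)^{0·-2·18}·(+1)^-2·(-1)^0 = +1.
v=53: a=53^0·(≡40), b=53^2·(≡7) mod 53; (40|53)=+1, (7|53)=+1; (−1)^{0·2·26}·(+1)^2·(+1)^0 = +1.
v=13: a=13^1·(≡9), b=13^0·(≡1) mod 13; (9|13)=+1, (1|13)=+1; (−1)^{1·0·6}·(+1)^0·(+1)^1 = +1.
|Ram(-17017, -646)| = 2, even; anisotropic at {7, ∞}.

[7, inf]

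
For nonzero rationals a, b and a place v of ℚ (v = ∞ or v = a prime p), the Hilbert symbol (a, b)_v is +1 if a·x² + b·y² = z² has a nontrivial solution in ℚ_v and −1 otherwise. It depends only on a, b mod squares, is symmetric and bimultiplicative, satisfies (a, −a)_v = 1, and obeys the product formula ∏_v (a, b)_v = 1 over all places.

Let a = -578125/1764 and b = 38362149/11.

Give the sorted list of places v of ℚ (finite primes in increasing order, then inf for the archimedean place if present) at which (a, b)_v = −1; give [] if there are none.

Mod squares: a ≡ -37, b ≡ 3311. Check v ∈ {∞, 2, 3, 5, 7, 11, 17, 37, 43}.
v=∞: -37 < 0 and 3311 > 0  ⇒  (a,b)_∞ = +1.
v=5: a=5^6·(≡2), b=5^0·(≡4) mod 5; (2|5)=-1, (4|5)=+1; (−1)^{6·0·2}·(-1)^0·(+1)^6 = +1.
v=11: a=11^0·(≡6), b=11^-1·(≡1) mod 11; (6|11)=-1, (1|11)=+1; (−1)^{0·-1·5}·(-1)^-1·(+1)^0 = -1.
v=37: a=37^1·(≡4), b=37^0·(≡23) mod 37; (4|37)=+1, (23|37)=-1; (−1)^{1·0·18}·(+1)^0·(-1)^1 = -1.
v=3: a=3^-2·(≡2), b=3^2·(≡2) mod 3; (2|3)=-1, (2|3)=-1; (−1)^{-2·2·1}·(-1)^2·(-1)^-2 = +1.
v=17: a=17^0·(≡10), b=17^2·(≡2) mod 17; (10|17)=-1, (2|17)=+1; (−1)^{0·2·8}·(-1)^2·(+1)^0 = +1.
v=43: a=43^0·(≡10), b=43^1·(≡2) mod 43; (10|43)=+1, (2|43)=-1; (−1)^{0·1·21}·(+1)^1·(-1)^0 = +1.
v=2: v_2(a)=-2, v_2(b)=0; units ≡ 3, 7 (mod 8); ε·ε+αω+βω = 1·1+-2·0+0·1 ≡ 1  ⇒  (a,b)_2 = -1.
v=7: a=7^-2·(≡5), b=7^3·(≡1) mod 7; (5|7)=-1, (1|7)=+1; (−1)^{-2·3·3}·(-1)^3·(+1)^-2 = -1.
(-37, 3311 / ℚ) ramifies at {2, 7, 11, 37}: a division algebra.

[2, 7, 11, 37]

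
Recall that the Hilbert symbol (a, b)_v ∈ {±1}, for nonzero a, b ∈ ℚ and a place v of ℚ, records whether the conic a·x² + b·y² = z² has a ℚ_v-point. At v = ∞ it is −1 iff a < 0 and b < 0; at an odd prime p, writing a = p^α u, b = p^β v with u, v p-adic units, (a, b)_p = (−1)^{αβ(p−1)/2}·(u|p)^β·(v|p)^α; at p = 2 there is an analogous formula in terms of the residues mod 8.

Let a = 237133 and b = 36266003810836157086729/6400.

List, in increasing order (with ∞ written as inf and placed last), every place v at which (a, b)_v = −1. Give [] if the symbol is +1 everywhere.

(a, b) ≡ (237133, 31538689) mod (ℚ^×)²; places V = {2, 5, 7, 11, 13, 17, 19, 29, 37, ∞}.
(a,b)_∞: sgn(237133)=+, sgn(31538689)=+, so +1.
(a,b)_2: α=0, β=-8; u≡5, v≡1 (mod 8); ε(u)ε(v)=0·0, αω(v)=0·0, βω(u)=-8·1; sum ≡ 0  ⇒  +1.
(a,b)_37: α=1, u≡8; β=3, v≡7 (mod 37); (8|37)=-1, (7|37)=+1; sign (−1)^0·-1^3·+1^1 = -1.
(a,b)_7: α=0, u≡1; β=1, v≡5 (mod 7); (1|7)=+1, (5|7)=-1; sign (−1)^0·+1^1·-1^0 = +1.
(a,b)_29: α=1, u≡28; β=3, v≡14 (mod 29); (28|29)=+1, (14|29)=-1; sign (−1)^0·+1^3·-1^1 = -1.
(a,b)_17: α=1, u≡9; β=3, v≡7 (mod 17); (9|17)=+1, (7|17)=-1; sign (−1)^0·+1^3·-1^1 = -1.
(a,b)_11: α=0, u≡6; β=2, v≡8 (mod 11); (6|11)=-1, (8|11)=-1; sign (−1)^0·-1^2·-1^0 = +1.
(a,b)_19: α=0, u≡13; β=1, v≡12 (mod 19); (13|19)=-1, (12|19)=-1; sign (−1)^0·-1^1·-1^0 = -1.
(a,b)_13: α=1, u≡2; β=5, v≡11 (mod 13); (2|13)=-1, (11|13)=-1; sign (−1)^0·-1^5·-1^1 = +1.
(a,b)_5: α=0, u≡3; β=-2, v≡4 (mod 5); (3|5)=-1, (4|5)=+1; sign (−1)^0·-1^-2·+1^0 = +1.
(237133, 31538689 / ℚ) ramifies at {17, 19, 29, 37}: a division algebra.

[17, 19, 29, 37]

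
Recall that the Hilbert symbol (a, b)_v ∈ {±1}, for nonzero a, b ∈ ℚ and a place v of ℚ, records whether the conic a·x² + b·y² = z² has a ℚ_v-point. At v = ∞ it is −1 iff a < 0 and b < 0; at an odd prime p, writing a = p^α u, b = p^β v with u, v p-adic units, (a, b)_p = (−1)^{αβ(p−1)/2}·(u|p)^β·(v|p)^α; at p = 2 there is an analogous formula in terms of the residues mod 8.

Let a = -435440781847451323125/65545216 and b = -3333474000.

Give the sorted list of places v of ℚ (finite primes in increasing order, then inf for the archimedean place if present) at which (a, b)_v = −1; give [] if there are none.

[2, 3, 5, inf]

Mod squares: a ≡ -13, b ≡ -285. Check v ∈ {∞, 2, 3, 5, 7, 11, 13, 19, 23, 29}.
v=7: a=7^2·(≡1), b=7^0·(≡4) mod 7; (1|7)=+1, (4|7)=+1; (−1)^{2·0·3}·(+1)^0·(+1)^2 = +1.
v=2: v_2(a)=-10, v_2(b)=4; units ≡ 3, 3 (mod 8); ε·ε+αω+βω = 1·1+-10·1+4·1 ≡ 1  ⇒  (a,b)_2 = -1.
v=5: a=5^4·(≡3), b=5^3·(≡3) mod 5; (3|5)=-1, (3|5)=-1; (−1)^{4·3·2}·(-1)^3·(-1)^4 = -1.
v=23: a=23^-2·(≡20), b=23^0·(≡19) mod 23; (20|23)=-1, (19|23)=-1; (−1)^{-2·0·11}·(-1)^0·(-1)^-2 = +1.
v=19: a=19^4·(≡17), b=19^3·(≡1) mod 19; (17|19)=+1, (1|19)=+1; (−1)^{4·3·9}·(+1)^3·(+1)^4 = +1.
v=13: a=13^3·(≡3), b=13^0·(≡1) mod 13; (3|13)=+1, (1|13)=+1; (−1)^{3·0·6}·(+1)^0·(+1)^3 = +1.
v=11: a=11^-2·(≡5), b=11^0·(≡1) mod 11; (5|11)=+1, (1|11)=+1; (−1)^{-2·0·5}·(+1)^0·(+1)^-2 = +1.
v=∞: -13 < 0 and -285 < 0  ⇒  (a,b)_∞ = -1.
v=29: a=29^2·(≡22), b=29^0·(≡20) mod 29; (22|29)=+1, (20|29)=+1; (−1)^{2·0·14}·(+1)^0·(+1)^2 = +1.
v=3: a=3^10·(≡2), b=3^5·(≡1) mod 3; (2|3)=-1, (1|3)=+1; (−1)^{10·5·1}·(-1)^5·(+1)^10 = -1.
|Ram(-13, -285)| = 4, even; anisotropic at {2, 3, 5, ∞}.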